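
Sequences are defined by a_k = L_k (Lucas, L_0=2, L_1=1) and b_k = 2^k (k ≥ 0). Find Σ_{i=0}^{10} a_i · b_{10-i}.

5623

Write out a_i and b_{10-i} for i = 0,…,10 and sum the products.
Σ = 2·1024 + 1·512 + 3·256 + 4·128 + 7·64 + 11·32 + 18·16 + 29·8 + 47·4 + 76·2 + 123·1 = 5623.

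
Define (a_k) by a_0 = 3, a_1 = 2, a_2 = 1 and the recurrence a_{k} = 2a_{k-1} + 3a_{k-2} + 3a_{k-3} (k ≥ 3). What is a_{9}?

The ordinary generating function has denominator 1 - 2q - 3q^2 - 3q^3.
Iterating the recurrence: a_0,…,a_{9} = 3, 2, 1, 17, 43, 140, 460, 1469, 4738, 15263.

15263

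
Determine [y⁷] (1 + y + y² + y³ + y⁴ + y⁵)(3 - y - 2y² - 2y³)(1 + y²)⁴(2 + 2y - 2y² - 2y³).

(1 + y + y² + y³ + y⁴ + y⁵) has coefficients 1,1,1,1,1,1 for degrees 0…5.
(3 - y - 2y² - 2y³) has coefficients 3,-1,-2,-2,0,0,0,0 for degrees 0…7.
Multiplying by (1 + y²)⁴ gives running coefficients 3,-1,10,-6,10,-14,0,-16 for degrees 0…7.
Finally multiplying by (2 + 2y - 2y² - 2y³), the product of all factors after the first has coefficients 6,4,12,4,-10,-16,-36,-24 for degrees 0…7.
[y⁷] = 1·(-24) + 1·(-36) + 1·(-16) + 1·(-10) + 1·4 + 1·12 = -70.

-70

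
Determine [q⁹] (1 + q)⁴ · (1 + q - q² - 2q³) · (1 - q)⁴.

9

(1 + q)⁴ has coefficients 1,4,6,4,1 for degrees 0…4.
(1 + q - q² - 2q³) has coefficients 1,1,-1,-2,0,0,0,0,0,0 for degrees 0…9.
Finally multiplying by (1 - q)⁴, the product of all factors after the first has coefficients 1,-3,1,4,-1,-7,7,-2,0,0 for degrees 0…9.
[q⁹] = 1·0 + 4·0 + 6·(-2) + 4·7 + 1·(-7) = 9.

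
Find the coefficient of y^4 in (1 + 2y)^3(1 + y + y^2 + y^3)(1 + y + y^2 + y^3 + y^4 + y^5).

(1 + 2y)^3 has coefficients 1,6,12,8 for degrees 0…3.
(1 + y + y^2 + y^3) has coefficients 1,1,1,1,0 for degrees 0…4.
Finally multiplying by (1 + y + y^2 + y^3 + y^4 + y^5), the product of all factors after the first has coefficients 1,2,3,4,4 for degrees 0…4.
[y^4] = 1·4 + 6·4 + 12·3 + 8·2 = 80.

80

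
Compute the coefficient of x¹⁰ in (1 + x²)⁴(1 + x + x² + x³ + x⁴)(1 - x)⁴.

(1 + x²)⁴ has coefficients 1,0,4,0,6,0,4,0,1 for degrees 0…8.
(1 + x + x² + x³ + x⁴) has coefficients 1,1,1,1,1,0,0,0,0,0,0 for degrees 0…10.
Finally multiplying by (1 - x)⁴, the product of all factors after the first has coefficients 1,-3,3,-1,0,-1,3,-3,1,0,0 for degrees 0…10.
[x¹⁰] = 1·0 + 4·1 + 6·3 + 4·0 + 1·3 = 25.

25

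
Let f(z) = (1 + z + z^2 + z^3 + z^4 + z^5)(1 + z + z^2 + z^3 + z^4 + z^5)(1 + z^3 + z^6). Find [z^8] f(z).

12

(1 + z + z^2 + z^3 + z^4 + z^5) has coefficients 1,1,1,1,1,1 for degrees 0…5.
(1 + z + z^2 + z^3 + z^4 + z^5) has coefficients 1,1,1,1,1,1,0,0,0 for degrees 0…8.
Finally multiplying by (1 + z^3 + z^6), the product of all factors after the first has coefficients 1,1,1,2,2,2,2,2,2 for degrees 0…8.
[z^8] = 1·2 + 1·2 + 1·2 + 1·2 + 1·2 + 1·2 = 12.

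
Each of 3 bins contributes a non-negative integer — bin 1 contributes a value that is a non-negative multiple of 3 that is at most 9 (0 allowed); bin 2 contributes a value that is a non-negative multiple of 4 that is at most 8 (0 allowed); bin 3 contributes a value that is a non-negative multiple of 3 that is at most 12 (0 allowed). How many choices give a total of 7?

The generating function for the choices is (1 + y^3 + y^6 + y^9)·(1 + y^4 + y^8)·(1 + y^3 + y^6 + y^9 + y^12); the count is [y^7].
(1 + y^3 + y^6 + y^9) has coefficients 1,0,0,1,0,0,1,0 for degrees 0…7.
(1 + y^4 + y^8) has coefficients 1,0,0,0,1,0,0,0 for degrees 0…7.
Finally multiplying by (1 + y^3 + y^6 + y^9 + y^12), the product of all factors after the first has coefficients 1,0,0,1,1,0,1,1 for degrees 0…7.
[y^7] = 1·1 + 1·1 + 1·0 = 2.

2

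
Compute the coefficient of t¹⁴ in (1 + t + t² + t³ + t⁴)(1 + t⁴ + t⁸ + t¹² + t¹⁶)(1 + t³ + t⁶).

4

(1 + t + t² + t³ + t⁴) has coefficients 1,1,1,1,1 for degrees 0…4.
(1 + t⁴ + t⁸ + t¹² + t¹⁶) has coefficients 1,0,0,0,1,0,0,0,1,0,0,0,1,0,0 for degrees 0…14.
Finally multiplying by (1 + t³ + t⁶), the product of all factors after the first has coefficients 1,0,0,1,1,0,1,1,1,0,1,1,1,0,1 for degrees 0…14.
[t¹⁴] = 1·1 + 1·0 + 1·1 + 1·1 + 1·1 = 4.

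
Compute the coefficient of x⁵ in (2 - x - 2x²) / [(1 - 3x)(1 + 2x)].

185

The denominator gives the recurrence a_n = a_(n−1) + 6a_(n−2) for n ≥ 3; the numerator fixes a_0 = 2, a_1 = 1, a_2 = 11.
Iterating: 2, 1, 11, 17, 83, 185, so a_5 = 185.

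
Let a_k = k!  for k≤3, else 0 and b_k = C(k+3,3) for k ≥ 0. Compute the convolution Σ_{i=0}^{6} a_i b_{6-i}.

Write out a_i and b_{6-i} for i = 0,…,6 and sum the products.
Σ = 1·84 + 1·56 + 2·35 + 6·20 + 0·10 + 0·4 + 0·1 = 330.

330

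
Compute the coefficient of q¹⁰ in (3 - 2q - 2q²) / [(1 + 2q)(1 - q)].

2389

The denominator gives the recurrence a_n = −a_(n−1) + 2a_(n−2) for n ≥ 3; the numerator fixes a_0 = 3, a_1 = -5, a_2 = 9.
Iterating: 3, -5, 9, -19, 37, -75, 149, -299, 597, -1195, 2389, so a_10 = 2389.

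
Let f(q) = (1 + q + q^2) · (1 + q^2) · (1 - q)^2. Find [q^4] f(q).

(1 + q + q^2) has coefficients 1,1,1 for degrees 0…2.
(1 + q^2) has coefficients 1,0,1,0,0 for degrees 0…4.
Finally multiplying by (1 - q)^2, the product of all factors after the first has coefficients 1,-2,2,-2,1 for degrees 0…4.
[q^4] = 1·1 + 1·(-2) + 1·2 = 1.

1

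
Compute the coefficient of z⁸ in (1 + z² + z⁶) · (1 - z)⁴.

6

(1 + z² + z⁶) has coefficients 1,0,1,0,0,0,1 for degrees 0…6.
(1 - z)⁴ has coefficients 1,-4,6,-4,1,0,0,0,0 for degrees 0…8.
[z⁸] = 1·0 + 1·0 + 1·6 = 6.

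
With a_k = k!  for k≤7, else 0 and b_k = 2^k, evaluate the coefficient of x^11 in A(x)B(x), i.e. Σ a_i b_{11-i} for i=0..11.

120064

This is [x^11] in the product of the two ordinary generating functions.
Σ = 1·2048 + 1·1024 + 2·512 + 6·256 + 24·128 + 120·64 + 720·32 + 5040·16 + 0·8 + 0·4 + 0·2 + 0·1 = 120064.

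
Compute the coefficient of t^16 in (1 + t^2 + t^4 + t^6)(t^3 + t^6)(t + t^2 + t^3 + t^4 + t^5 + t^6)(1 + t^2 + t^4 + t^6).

(1 + t^2 + t^4 + t^6) has coefficients 1,0,1,0,1,0,1 for degrees 0…6.
(t^3 + t^6) has coefficients 0,0,0,1,0,0,1,0,0,0,0,0,0,0,0,0,0 for degrees 0…16.
Multiplying by (t + t^2 + t^3 + t^4 + t^5 + t^6) gives running coefficients 0,0,0,0,1,1,1,2,2,2,1,1,1,0,0,0,0 for degrees 0…16.
Finally multiplying by (1 + t^2 + t^4 + t^6), the product of all factors after the first has coefficients 0,0,0,0,1,1,2,3,4,5,5,6,5,5,4,3,2 for degrees 0…16.
[t^16] = 1·2 + 1·4 + 1·5 + 1·5 = 16.

16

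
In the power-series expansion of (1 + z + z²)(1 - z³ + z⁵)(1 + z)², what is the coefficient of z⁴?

-2

(1 + z + z²) has coefficients 1,1,1 for degrees 0…2.
(1 - z³ + z⁵) has coefficients 1,0,0,-1,0 for degrees 0…4.
Finally multiplying by (1 + z)², the product of all factors after the first has coefficients 1,2,1,-1,-2 for degrees 0…4.
[z⁴] = 1·(-2) + 1·(-1) + 1·1 = -2.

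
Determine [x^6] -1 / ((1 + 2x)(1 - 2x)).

-64

Partial fractions give a closed form: a_n = (-1/2)·(-2)^n + (-1/2)·2^n.
At n = 6: a_6 = -64.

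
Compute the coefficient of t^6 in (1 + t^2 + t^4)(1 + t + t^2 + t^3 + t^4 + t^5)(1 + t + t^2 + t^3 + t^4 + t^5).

(1 + t^2 + t^4) has coefficients 1,0,1,0,1 for degrees 0…4.
(1 + t + t^2 + t^3 + t^4 + t^5) has coefficients 1,1,1,1,1,1,0 for degrees 0…6.
Finally multiplying by (1 + t + t^2 + t^3 + t^4 + t^5), the product of all factors after the first has coefficients 1,2,3,4,5,6,5 for degrees 0…6.
[t^6] = 1·5 + 1·5 + 1·3 = 13.

13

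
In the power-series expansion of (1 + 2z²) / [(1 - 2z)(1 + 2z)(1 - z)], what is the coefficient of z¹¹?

Partial fractions give a closed form: a_n = (3/2)·2^n + (1/2)·(-2)^n + (-1)·1^n.
At n = 11: a_11 = 2047.

2047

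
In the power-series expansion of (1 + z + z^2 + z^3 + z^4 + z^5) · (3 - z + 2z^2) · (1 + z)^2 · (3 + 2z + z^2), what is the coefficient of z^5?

(1 + z + z^2 + z^3 + z^4 + z^5) has coefficients 1,1,1,1,1,1 for degrees 0…5.
(3 - z + 2z^2) has coefficients 3,-1,2,0,0,0 for degrees 0…5.
Multiplying by (1 + z)^2 gives running coefficients 3,5,3,3,2,0 for degrees 0…5.
Finally multiplying by (3 + 2z + z^2), the product of all factors after the first has coefficients 9,21,22,20,15,7 for degrees 0…5.
[z^5] = 1·7 + 1·15 + 1·20 + 1·22 + 1·21 + 1·9 = 94.

94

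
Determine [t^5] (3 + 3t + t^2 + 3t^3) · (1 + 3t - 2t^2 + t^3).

-5

(3 + 3t + t^2 + 3t^3) has coefficients 3,3,1,3 for degrees 0…3.
(1 + 3t - 2t^2 + t^3) has coefficients 1,3,-2,1,0,0 for degrees 0…5.
[t^5] = 3·0 + 3·0 + 1·1 + 3·(-2) = -5.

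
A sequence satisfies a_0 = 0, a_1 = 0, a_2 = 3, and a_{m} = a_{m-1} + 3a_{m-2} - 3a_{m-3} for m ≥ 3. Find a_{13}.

1092

The ordinary generating function has denominator 1 - z - 3z^2 + 3z^3.
Iterating the recurrence: a_0,…,a_{13} = 0, 0, 3, 3, 12, 12, 39, 39, 120, 120, 363, 363, 1092, 1092.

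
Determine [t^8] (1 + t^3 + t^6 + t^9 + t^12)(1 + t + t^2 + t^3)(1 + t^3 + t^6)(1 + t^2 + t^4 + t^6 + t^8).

(1 + t^3 + t^6 + t^9 + t^12) has coefficients 1,0,0,1,0,0,1,0,0 for degrees 0…8.
(1 + t + t^2 + t^3) has coefficients 1,1,1,1,0,0,0,0,0 for degrees 0…8.
Multiplying by (1 + t^3 + t^6) gives running coefficients 1,1,1,2,1,1,2,1,1 for degrees 0…8.
Finally multiplying by (1 + t^2 + t^4 + t^6 + t^8), the product of all factors after the first has coefficients 1,1,2,3,3,4,5,5,6 for degrees 0…8.
[t^8] = 1·6 + 1·4 + 1·2 = 12.

12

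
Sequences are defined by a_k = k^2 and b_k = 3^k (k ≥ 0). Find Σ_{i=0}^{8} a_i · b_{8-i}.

9796

Write out a_i and b_{8-i} for i = 0,…,8 and sum the products.
Σ = 0·6561 + 1·2187 + 4·729 + 9·243 + 16·81 + 25·27 + 36·9 + 49·3 + 64·1 = 9796.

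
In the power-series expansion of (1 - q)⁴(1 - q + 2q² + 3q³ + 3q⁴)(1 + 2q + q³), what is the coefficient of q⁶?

-13

(1 - q)⁴ has coefficients 1,-4,6,-4,1 for degrees 0…4.
(1 - q + 2q² + 3q³ + 3q⁴) has coefficients 1,-1,2,3,3,0,0 for degrees 0…6.
Finally multiplying by (1 + 2q + q³), the product of all factors after the first has coefficients 1,1,0,8,8,8,3 for degrees 0…6.
[q⁶] = 1·3 − 4·8 + 6·8 − 4·8 + 1·0 = -13.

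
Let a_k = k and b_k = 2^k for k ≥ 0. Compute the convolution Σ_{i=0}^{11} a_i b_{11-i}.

4083

The convolution is the t^11 coefficient of A(t)B(t).
Σ = 0·2048 + 1·1024 + 2·512 + 3·256 + 4·128 + 5·64 + 6·32 + 7·16 + 8·8 + 9·4 + 10·2 + 11·1 = 4083.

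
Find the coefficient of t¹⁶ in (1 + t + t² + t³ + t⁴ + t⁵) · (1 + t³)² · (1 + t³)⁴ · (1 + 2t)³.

847

(1 + t + t² + t³ + t⁴ + t⁵) has coefficients 1,1,1,1,1,1 for degrees 0…5.
(1 + t³)² has coefficients 1,0,0,2,0,0,1,0,0,0,0,0,0,0,0,0,0 for degrees 0…16.
Multiplying by (1 + t³)⁴ gives running coefficients 1,0,0,6,0,0,15,0,0,20,0,0,15,0,0,6,0 for degrees 0…16.
Finally multiplying by (1 + 2t)³, the product of all factors after the first has coefficients 1,6,12,14,36,72,63,90,180,140,120,240,175,90,180,126,36 for degrees 0…16.
[t¹⁶] = 1·36 + 1·126 + 1·180 + 1·90 + 1·175 + 1·240 = 847.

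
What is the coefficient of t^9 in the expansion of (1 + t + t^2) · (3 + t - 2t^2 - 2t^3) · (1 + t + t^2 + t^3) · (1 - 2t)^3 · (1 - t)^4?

23

(1 + t + t^2) has coefficients 1,1,1 for degrees 0…2.
(3 + t - 2t^2 - 2t^3) has coefficients 3,1,-2,-2,0,0,0,0,0,0 for degrees 0…9.
Multiplying by (1 + t + t^2 + t^3) gives running coefficients 3,4,2,0,-3,-4,-2,0,0,0 for degrees 0…9.
Multiplying by (1 - 2t)^3 gives running coefficients 3,-14,14,12,-11,-2,-14,-12,8,16 for degrees 0…9.
Finally multiplying by (1 - t)^4, the product of all factors after the first has coefficients 3,-26,88,-140,84,44,-106,88,-31,-34 for degrees 0…9.
[t^9] = 1·(-34) + 1·(-31) + 1·88 = 23.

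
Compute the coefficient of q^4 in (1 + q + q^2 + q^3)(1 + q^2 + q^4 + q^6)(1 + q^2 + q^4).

5

(1 + q + q^2 + q^3) has coefficients 1,1,1,1 for degrees 0…3.
(1 + q^2 + q^4 + q^6) has coefficients 1,0,1,0,1 for degrees 0…4.
Finally multiplying by (1 + q^2 + q^4), the product of all factors after the first has coefficients 1,0,2,0,3 for degrees 0…4.
[q^4] = 1·3 + 1·0 + 1·2 + 1·0 = 5.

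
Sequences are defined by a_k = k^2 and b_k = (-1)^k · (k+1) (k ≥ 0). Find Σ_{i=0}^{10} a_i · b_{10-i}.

This is [x^10] in the product of the two ordinary generating functions.
Σ = 0·11 + 1·(-10) + 4·9 + 9·(-8) + 16·7 + 25·(-6) + 36·5 + 49·(-4) + 64·3 + 81·(-2) + 100·1 = 30.

30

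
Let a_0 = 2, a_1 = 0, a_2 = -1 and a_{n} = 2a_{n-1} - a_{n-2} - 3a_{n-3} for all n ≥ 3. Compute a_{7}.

The ordinary generating function has denominator 1 - 2z + z^2 + 3z^3.
Iterating the recurrence: a_0,…,a_{7} = 2, 0, -1, -8, -15, -19, 1, 66.

66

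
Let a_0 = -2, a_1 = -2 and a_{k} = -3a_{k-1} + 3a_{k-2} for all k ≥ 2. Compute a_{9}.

-14742

The ordinary generating function has denominator 1 + 3q - 3q^2.
Iterating the recurrence: a_0,…,a_{9} = -2, -2, 0, -6, 18, -72, 270, -1026, 3888, -14742.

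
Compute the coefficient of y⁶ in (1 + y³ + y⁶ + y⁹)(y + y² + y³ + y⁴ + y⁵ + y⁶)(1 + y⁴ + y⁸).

3

(1 + y³ + y⁶ + y⁹) has coefficients 1,0,0,1,0,0,1 for degrees 0…6.
(y + y² + y³ + y⁴ + y⁵ + y⁶) has coefficients 0,1,1,1,1,1,1 for degrees 0…6.
Finally multiplying by (1 + y⁴ + y⁸), the product of all factors after the first has coefficients 0,1,1,1,1,2,2 for degrees 0…6.
[y⁶] = 1·2 + 1·1 + 1·0 = 3.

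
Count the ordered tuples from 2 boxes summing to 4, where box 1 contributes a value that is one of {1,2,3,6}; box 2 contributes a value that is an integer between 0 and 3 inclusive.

3

The generating function for the choices is (x + x^2 + x^3 + x^6)·(1 + x + x^2 + x^3); the count is [x^4].
(x + x^2 + x^3 + x^6) has coefficients 0,1,1,1,0 for degrees 0…4.
(1 + x + x^2 + x^3) has coefficients 1,1,1,1,0 for degrees 0…4.
[x^4] = 1·1 + 1·1 + 1·1 = 3.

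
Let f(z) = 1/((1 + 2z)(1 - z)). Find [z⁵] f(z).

-21

Partial fractions give a closed form: a_n = (2/3)·(-2)^n + (1/3)·1^n.
At n = 5: a_5 = -21.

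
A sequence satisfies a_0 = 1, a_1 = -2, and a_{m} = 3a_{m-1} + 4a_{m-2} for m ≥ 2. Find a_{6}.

-818

The ordinary generating function has denominator 1 - 3z - 4z^2.
Iterating the recurrence: a_0,…,a_{6} = 1, -2, -2, -14, -50, -206, -818.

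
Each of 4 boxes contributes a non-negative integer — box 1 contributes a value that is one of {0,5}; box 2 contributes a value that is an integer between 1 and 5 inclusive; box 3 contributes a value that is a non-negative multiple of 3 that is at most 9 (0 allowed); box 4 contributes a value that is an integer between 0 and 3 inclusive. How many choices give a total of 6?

7

The generating function for the choices is (1 + t^5)·(t + t^2 + t^3 + t^4 + t^5)·(1 + t^3 + t^6 + t^9)·(1 + t + t^2 + t^3); the count is [t^6].
(1 + t^5) has coefficients 1,0,0,0,0,1 for degrees 0…5.
(t + t^2 + t^3 + t^4 + t^5) has coefficients 0,1,1,1,1,1,0 for degrees 0…6.
Multiplying by (1 + t^3 + t^6 + t^9) gives running coefficients 0,1,1,1,2,2,1 for degrees 0…6.
Finally multiplying by (1 + t + t^2 + t^3), the product of all factors after the first has coefficients 0,1,2,3,5,6,6 for degrees 0…6.
[t^6] = 1·6 + 1·1 = 7.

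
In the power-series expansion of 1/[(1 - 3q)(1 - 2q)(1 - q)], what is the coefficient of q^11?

Partial fractions give a closed form: a_n = (9/2)·3^n + (-4)·2^n + (1/2)·1^n.
At n = 11: a_11 = 788970.

788970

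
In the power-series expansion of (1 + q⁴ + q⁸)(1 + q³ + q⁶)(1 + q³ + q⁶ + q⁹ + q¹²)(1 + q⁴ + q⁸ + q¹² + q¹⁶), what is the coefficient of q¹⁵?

8

(1 + q⁴ + q⁸) has coefficients 1,0,0,0,1,0,0,0,1 for degrees 0…8.
(1 + q³ + q⁶) has coefficients 1,0,0,1,0,0,1,0,0,0,0,0,0,0,0,0 for degrees 0…15.
Multiplying by (1 + q³ + q⁶ + q⁹ + q¹²) gives running coefficients 1,0,0,2,0,0,3,0,0,3,0,0,3,0,0,2 for degrees 0…15.
Finally multiplying by (1 + q⁴ + q⁸ + q¹² + q¹⁶), the product of all factors after the first has coefficients 1,0,0,2,1,0,3,2,1,3,3,2,4,3,3,4 for degrees 0…15.
[q¹⁵] = 1·4 + 1·2 + 1·2 = 8.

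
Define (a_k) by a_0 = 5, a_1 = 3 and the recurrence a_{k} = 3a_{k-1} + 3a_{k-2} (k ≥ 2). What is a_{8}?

The ordinary generating function has denominator 1 - 3x - 3x^2.
Iterating the recurrence: a_0,…,a_{8} = 5, 3, 24, 81, 315, 1188, 4509, 17091, 64800.

64800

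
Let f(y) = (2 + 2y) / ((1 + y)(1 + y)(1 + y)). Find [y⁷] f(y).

The denominator gives the recurrence a_n = −3a_(n−1) − 3a_(n−2) − a_(n−3) for n ≥ 3; the numerator fixes a_0 = 2, a_1 = -4, a_2 = 6.
Iterating: 2, -4, 6, -8, 10, -12, 14, -16, so a_7 = -16.

-16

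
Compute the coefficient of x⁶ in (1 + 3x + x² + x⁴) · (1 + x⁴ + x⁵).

(1 + 3x + x² + x⁴) has coefficients 1,3,1,0,1 for degrees 0…4.
(1 + x⁴ + x⁵) has coefficients 1,0,0,0,1,1,0 for degrees 0…6.
[x⁶] = 1·0 + 3·1 + 1·1 + 1·0 = 4.

4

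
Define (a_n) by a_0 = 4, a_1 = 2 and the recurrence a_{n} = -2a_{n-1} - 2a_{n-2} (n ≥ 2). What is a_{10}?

The ordinary generating function has denominator 1 + 2x + 2x^2.
Iterating the recurrence: a_0,…,a_{10} = 4, 2, -12, 20, -16, -8, 48, -80, 64, 32, -192.

-192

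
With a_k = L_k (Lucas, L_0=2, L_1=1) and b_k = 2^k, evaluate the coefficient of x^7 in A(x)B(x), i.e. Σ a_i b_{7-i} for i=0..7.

645

The convolution is the t^7 coefficient of A(t)B(t).
Σ = 2·128 + 1·64 + 3·32 + 4·16 + 7·8 + 11·4 + 18·2 + 29·1 = 645.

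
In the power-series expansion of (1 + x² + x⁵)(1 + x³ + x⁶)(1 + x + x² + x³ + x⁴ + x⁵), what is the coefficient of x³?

(1 + x² + x⁵) has coefficients 1,0,1,0 for degrees 0…3.
(1 + x³ + x⁶) has coefficients 1,0,0,1 for degrees 0…3.
Finally multiplying by (1 + x + x² + x³ + x⁴ + x⁵), the product of all factors after the first has coefficients 1,1,1,2 for degrees 0…3.
[x³] = 1·2 + 1·1 = 3.

3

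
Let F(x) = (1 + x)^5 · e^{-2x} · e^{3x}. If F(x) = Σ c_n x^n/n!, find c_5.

1546

The EGF product rule gives c_5 = Σ_{k_1+k_2+k_3=5} C(5; k_1,k_2,k_3) · ∏ g_i(k_i), where (1+x)^5 gives the falling factorial (5)_k; e^{-2x} gives (-2)^k; e^{3x} gives (3)^k.
g_1(k) for k = 0…5: 1, 5, 20, 60, 120, 120.
g_2(k) for k = 0…5: 1, -2, 4, -8, 16, -32.
g_3(k) for k = 0…5: 1, 3, 9, 27, 81, 243.
First combine the last two factors: h(k) = Σ_j C(k,j)·g_2(j)·g_3(k−j) for k = 0…5: 1, 1, 1, 1, 1, 1.
c_5 = Σ_k C(5,k)·g_1(k)·h(5−k) = 1·1·1 + 5·5·1 + 10·20·1 + 10·60·1 + 5·120·1 + 1·120·1 = 1 + 25 + 200 + 600 + 600 + 120 = 1546.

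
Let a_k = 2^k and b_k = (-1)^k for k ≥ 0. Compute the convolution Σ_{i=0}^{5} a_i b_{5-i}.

Write out a_i and b_{5-i} for i = 0,…,5 and sum the products.
Σ = 1·(-1) + 2·1 + 4·(-1) + 8·1 + 16·(-1) + 32·1 = 21.

21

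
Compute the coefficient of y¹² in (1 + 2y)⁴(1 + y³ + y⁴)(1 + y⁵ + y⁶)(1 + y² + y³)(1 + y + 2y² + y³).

(1 + 2y)⁴ has coefficients 1,8,24,32,16 for degrees 0…4.
(1 + y³ + y⁴) has coefficients 1,0,0,1,1,0,0,0,0,0,0,0,0 for degrees 0…12.
Multiplying by (1 + y⁵ + y⁶) gives running coefficients 1,0,0,1,1,1,1,0,1,2,1,0,0 for degrees 0…12.
Multiplying by (1 + y² + y³) gives running coefficients 1,0,1,2,1,2,3,2,3,3,2,3,3 for degrees 0…12.
Finally multiplying by (1 + y + 2y² + y³), the product of all factors after the first has coefficients 1,1,3,4,5,8,9,10,13,13,13,14,13 for degrees 0…12.
[y¹²] = 1·13 + 8·14 + 24·13 + 32·13 + 16·13 = 1061.

1061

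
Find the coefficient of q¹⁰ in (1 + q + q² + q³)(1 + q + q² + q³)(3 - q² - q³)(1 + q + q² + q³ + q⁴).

(1 + q + q² + q³) has coefficients 1,1,1,1 for degrees 0…3.
(1 + q + q² + q³) has coefficients 1,1,1,1,0,0,0,0,0,0,0 for degrees 0…10.
Multiplying by (3 - q² - q³) gives running coefficients 3,3,2,1,-2,-2,-1,0,0,0,0 for degrees 0…10.
Finally multiplying by (1 + q + q² + q³ + q⁴), the product of all factors after the first has coefficients 3,6,8,9,7,2,-2,-4,-5,-3,-1 for degrees 0…10.
[q¹⁰] = 1·(-1) + 1·(-3) + 1·(-5) + 1·(-4) = -13.

-13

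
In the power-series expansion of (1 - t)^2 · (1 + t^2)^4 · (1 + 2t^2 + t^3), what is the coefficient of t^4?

18

(1 - t)^2 has coefficients 1,-2,1 for degrees 0…2.
(1 + t^2)^4 has coefficients 1,0,4,0,6 for degrees 0…4.
Finally multiplying by (1 + 2t^2 + t^3), the product of all factors after the first has coefficients 1,0,6,1,14 for degrees 0…4.
[t^4] = 1·14 − 2·1 + 1·6 = 18.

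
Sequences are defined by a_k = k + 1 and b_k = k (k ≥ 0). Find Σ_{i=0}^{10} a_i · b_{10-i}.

Write out a_i and b_{10-i} for i = 0,…,10 and sum the products.
Σ = 1·10 + 2·9 + 3·8 + 4·7 + 5·6 + 6·5 + 7·4 + 8·3 + 9·2 + 10·1 + 11·0 = 220.

220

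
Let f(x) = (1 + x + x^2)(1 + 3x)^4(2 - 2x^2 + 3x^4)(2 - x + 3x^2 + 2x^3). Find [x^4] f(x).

(1 + x + x^2) has coefficients 1,1,1 for degrees 0…2.
(1 + 3x)^4 has coefficients 1,12,54,108,81 for degrees 0…4.
Multiplying by (2 - 2x^2 + 3x^4) gives running coefficients 2,24,106,192,57 for degrees 0…4.
Finally multiplying by (2 - x + 3x^2 + 2x^3), the product of all factors after the first has coefficients 4,46,194,354,288 for degrees 0…4.
[x^4] = 1·288 + 1·354 + 1·194 = 836.

836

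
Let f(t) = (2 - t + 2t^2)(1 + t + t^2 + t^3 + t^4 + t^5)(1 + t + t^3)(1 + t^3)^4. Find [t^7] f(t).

(2 - t + 2t^2) has coefficients 2,-1,2 for degrees 0…2.
(1 + t + t^2 + t^3 + t^4 + t^5) has coefficients 1,1,1,1,1,1,0,0 for degrees 0…7.
Multiplying by (1 + t + t^3) gives running coefficients 1,2,2,3,3,3,2,1 for degrees 0…7.
Finally multiplying by (1 + t^3)^4, the product of all factors after the first has coefficients 1,2,2,7,11,11,20,25 for degrees 0…7.
[t^7] = 2·25 − 1·20 + 2·11 = 52.

52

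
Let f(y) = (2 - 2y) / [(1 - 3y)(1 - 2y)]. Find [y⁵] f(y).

Partial fractions give a closed form: a_n = (4)·3^n + (-2)·2^n.
At n = 5: a_5 = 908.

908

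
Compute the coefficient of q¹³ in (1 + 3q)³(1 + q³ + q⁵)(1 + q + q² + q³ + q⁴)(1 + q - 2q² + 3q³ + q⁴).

307

(1 + 3q)³ has coefficients 1,9,27,27 for degrees 0…3.
(1 + q³ + q⁵) has coefficients 1,0,0,1,0,1,0,0,0,0,0,0,0,0 for degrees 0…13.
Multiplying by (1 + q + q² + q³ + q⁴) gives running coefficients 1,1,1,2,2,2,2,2,1,1,0,0,0,0 for degrees 0…13.
Finally multiplying by (1 + q - 2q² + 3q³ + q⁴), the product of all factors after the first has coefficients 1,2,0,4,6,4,7,8,7,6,7,3,4,1 for degrees 0…13.
[q¹³] = 1·1 + 9·4 + 27·3 + 27·7 = 307.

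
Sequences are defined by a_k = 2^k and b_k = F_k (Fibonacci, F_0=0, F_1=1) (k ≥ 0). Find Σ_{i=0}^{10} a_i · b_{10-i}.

1815

The convolution is the x^10 coefficient of A(x)B(x).
Σ = 1·55 + 2·34 + 4·21 + 8·13 + 16·8 + 32·5 + 64·3 + 128·2 + 256·1 + 512·1 + 1024·0 = 1815.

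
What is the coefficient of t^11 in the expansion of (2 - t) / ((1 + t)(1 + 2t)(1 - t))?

Partial fractions give a closed form: a_n = (-3/2)·(-1)^n + (10/3)·(-2)^n + (1/6)·1^n.
At n = 11: a_11 = -6825.

-6825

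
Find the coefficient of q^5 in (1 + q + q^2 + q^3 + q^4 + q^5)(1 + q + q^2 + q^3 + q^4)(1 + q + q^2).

(1 + q + q^2 + q^3 + q^4 + q^5) has coefficients 1,1,1,1,1,1 for degrees 0…5.
(1 + q + q^2 + q^3 + q^4) has coefficients 1,1,1,1,1,0 for degrees 0…5.
Finally multiplying by (1 + q + q^2), the product of all factors after the first has coefficients 1,2,3,3,3,2 for degrees 0…5.
[q^5] = 1·2 + 1·3 + 1·3 + 1·3 + 1·2 + 1·1 = 14.

14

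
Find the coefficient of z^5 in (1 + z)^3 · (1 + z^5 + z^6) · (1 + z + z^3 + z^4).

7

(1 + z)^3 has coefficients 1,3,3,1 for degrees 0…3.
(1 + z^5 + z^6) has coefficients 1,0,0,0,0,1 for degrees 0…5.
Finally multiplying by (1 + z + z^3 + z^4), the product of all factors after the first has coefficients 1,1,0,1,1,1 for degrees 0…5.
[z^5] = 1·1 + 3·1 + 3·1 + 1·0 = 7.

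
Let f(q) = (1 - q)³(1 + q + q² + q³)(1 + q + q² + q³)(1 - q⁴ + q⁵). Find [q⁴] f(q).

-3

(1 - q)³ has coefficients 1,-3,3,-1 for degrees 0…3.
(1 + q + q² + q³) has coefficients 1,1,1,1,0 for degrees 0…4.
Multiplying by (1 + q + q² + q³) gives running coefficients 1,2,3,4,3 for degrees 0…4.
Finally multiplying by (1 - q⁴ + q⁵), the product of all factors after the first has coefficients 1,2,3,4,2 for degrees 0…4.
[q⁴] = 1·2 − 3·4 + 3·3 − 1·2 = -3.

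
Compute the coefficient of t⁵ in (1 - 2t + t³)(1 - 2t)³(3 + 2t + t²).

25

(1 - 2t + t³) has coefficients 1,-2,0,1 for degrees 0…3.
(1 - 2t)³ has coefficients 1,-6,12,-8,0,0 for degrees 0…5.
Finally multiplying by (3 + 2t + t²), the product of all factors after the first has coefficients 3,-16,25,-6,-4,-8 for degrees 0…5.
[t⁵] = 1·(-8) − 2·(-4) + 1·25 = 25.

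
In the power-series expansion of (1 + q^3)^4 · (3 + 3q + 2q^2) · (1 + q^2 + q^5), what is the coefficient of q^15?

15

(1 + q^3)^4 has coefficients 1,0,0,4,0,0,6,0,0,4,0,0,1 for degrees 0…12.
(3 + 3q + 2q^2) has coefficients 3,3,2,0,0,0,0,0,0,0,0,0,0,0,0,0 for degrees 0…15.
Finally multiplying by (1 + q^2 + q^5), the product of all factors after the first has coefficients 3,3,5,3,2,3,3,2,0,0,0,0,0,0,0,0 for degrees 0…15.
[q^15] = 1·0 + 4·0 + 6·0 + 4·3 + 1·3 = 15.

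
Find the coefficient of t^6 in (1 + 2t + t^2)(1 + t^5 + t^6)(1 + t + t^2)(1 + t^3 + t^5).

(1 + 2t + t^2) has coefficients 1,2,1 for degrees 0…2.
(1 + t^5 + t^6) has coefficients 1,0,0,0,0,1,1 for degrees 0…6.
Multiplying by (1 + t + t^2) gives running coefficients 1,1,1,0,0,1,2 for degrees 0…6.
Finally multiplying by (1 + t^3 + t^5), the product of all factors after the first has coefficients 1,1,1,1,1,3,3 for degrees 0…6.
[t^6] = 1·3 + 2·3 + 1·1 = 10.

10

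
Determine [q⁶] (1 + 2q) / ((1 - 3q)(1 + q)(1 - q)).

Partial fractions give a closed form: a_n = (15/8)·3^n + (-1/8)·(-1)^n + (-3/4)·1^n.
At n = 6: a_6 = 1366.

1366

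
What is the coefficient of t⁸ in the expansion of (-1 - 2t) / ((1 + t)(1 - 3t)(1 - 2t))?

-23921

The denominator gives the recurrence a_n = 4a_(n−1) − a_(n−2) − 6a_(n−3) for n ≥ 3; the numerator fixes a_0 = -1, a_1 = -6, a_2 = -23.
Iterating: -1, -6, -23, -80, -261, -826, -2563, -7860, -23921, so a_8 = -23921.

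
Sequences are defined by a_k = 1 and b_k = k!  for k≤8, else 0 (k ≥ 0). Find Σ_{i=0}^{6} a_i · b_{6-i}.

874

The convolution is the x^6 coefficient of A(x)B(x).
Σ = 1·720 + 1·120 + 1·24 + 1·6 + 1·2 + 1·1 + 1·1 = 874.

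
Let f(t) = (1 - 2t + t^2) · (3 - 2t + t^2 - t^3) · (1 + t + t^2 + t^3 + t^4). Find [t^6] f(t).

5

(1 - 2t + t^2) has coefficients 1,-2,1 for degrees 0…2.
(3 - 2t + t^2 - t^3) has coefficients 3,-2,1,-1,0,0,0 for degrees 0…6.
Finally multiplying by (1 + t + t^2 + t^3 + t^4), the product of all factors after the first has coefficients 3,1,2,1,1,-2,0 for degrees 0…6.
[t^6] = 1·0 − 2·(-2) + 1·1 = 5.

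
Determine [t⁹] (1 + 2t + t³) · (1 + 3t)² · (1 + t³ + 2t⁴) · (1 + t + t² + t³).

144

(1 + 2t + t³) has coefficients 1,2,0,1 for degrees 0…3.
(1 + 3t)² has coefficients 1,6,9,0,0,0,0,0,0,0 for degrees 0…9.
Multiplying by (1 + t³ + 2t⁴) gives running coefficients 1,6,9,1,8,21,18,0,0,0 for degrees 0…9.
Finally multiplying by (1 + t + t² + t³), the product of all factors after the first has coefficients 1,7,16,17,24,39,48,47,39,18 for degrees 0…9.
[t⁹] = 1·18 + 2·39 + 1·48 = 144.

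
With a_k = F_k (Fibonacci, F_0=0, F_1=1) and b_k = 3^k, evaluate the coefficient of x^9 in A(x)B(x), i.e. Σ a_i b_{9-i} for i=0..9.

11770

Write out a_i and b_{9-i} for i = 0,…,9 and sum the products.
Σ = 0·19683 + 1·6561 + 1·2187 + 2·729 + 3·243 + 5·81 + 8·27 + 13·9 + 21·3 + 34·1 = 11770.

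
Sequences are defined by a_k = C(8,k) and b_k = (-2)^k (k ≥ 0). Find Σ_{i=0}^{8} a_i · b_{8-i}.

1

Write out a_i and b_{8-i} for i = 0,…,8 and sum the products.
Σ = 1·256 + 8·(-128) + 28·64 + 56·(-32) + 70·16 + 56·(-8) + 28·4 + 8·(-2) + 1·1 = 1.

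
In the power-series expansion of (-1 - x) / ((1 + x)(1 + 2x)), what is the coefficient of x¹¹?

Partial fractions give a closed form: a_n = (-1)·(-2)^n.
At n = 11: a_11 = 2048.

2048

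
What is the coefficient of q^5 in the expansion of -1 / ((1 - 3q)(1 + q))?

Partial fractions give a closed form: a_n = (-3/4)·3^n + (-1/4)·(-1)^n.
At n = 5: a_5 = -182.

-182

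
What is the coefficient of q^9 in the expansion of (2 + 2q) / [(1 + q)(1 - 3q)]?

The denominator gives the recurrence a_n = 2a_(n−1) + 3a_(n−2) for n ≥ 3; the numerator fixes a_0 = 2, a_1 = 6, a_2 = 18.
Iterating: 2, 6, 18, 54, 162, 486, 1458, 4374, 13122, 39366, so a_9 = 39366.

39366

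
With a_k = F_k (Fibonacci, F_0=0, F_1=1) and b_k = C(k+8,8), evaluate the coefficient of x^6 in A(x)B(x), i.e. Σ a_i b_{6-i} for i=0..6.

Write out a_i and b_{6-i} for i = 0,…,6 and sum the products.
Σ = 0·3003 + 1·1287 + 1·495 + 2·165 + 3·45 + 5·9 + 8·1 = 2300.

2300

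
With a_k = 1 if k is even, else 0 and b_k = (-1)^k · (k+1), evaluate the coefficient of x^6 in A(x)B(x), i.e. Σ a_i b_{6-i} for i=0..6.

Write out a_i and b_{6-i} for i = 0,…,6 and sum the products.
Σ = 1·7 + 0·(-6) + 1·5 + 0·(-4) + 1·3 + 0·(-2) + 1·1 = 16.

16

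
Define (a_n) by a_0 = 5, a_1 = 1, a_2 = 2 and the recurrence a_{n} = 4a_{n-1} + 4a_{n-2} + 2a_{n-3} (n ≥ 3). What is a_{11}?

The ordinary generating function has denominator 1 - 4t - 4t^2 - 2t^3.
Iterating the recurrence: a_0,…,a_{11} = 5, 1, 2, 22, 98, 484, 2372, 11620, 56936, 278968, 1366856, 6697168.

6697168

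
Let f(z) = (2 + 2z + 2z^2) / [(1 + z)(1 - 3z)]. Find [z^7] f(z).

The denominator gives the recurrence a_n = 2a_(n−1) + 3a_(n−2) for n ≥ 3; the numerator fixes a_0 = 2, a_1 = 6, a_2 = 20.
Iterating: 2, 6, 20, 58, 176, 526, 1580, 4738, so a_7 = 4738.

4738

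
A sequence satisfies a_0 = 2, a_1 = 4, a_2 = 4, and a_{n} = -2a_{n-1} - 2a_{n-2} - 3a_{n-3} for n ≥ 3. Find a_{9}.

-326

The ordinary generating function has denominator 1 + 2y + 2y^2 + 3y^3.
Iterating the recurrence: a_0,…,a_{9} = 2, 4, 4, -22, 24, -16, 50, -140, 228, -326.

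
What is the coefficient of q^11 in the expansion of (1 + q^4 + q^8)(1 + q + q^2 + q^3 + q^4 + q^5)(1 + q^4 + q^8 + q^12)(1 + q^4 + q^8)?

(1 + q^4 + q^8) has coefficients 1,0,0,0,1,0,0,0,1 for degrees 0…8.
(1 + q + q^2 + q^3 + q^4 + q^5) has coefficients 1,1,1,1,1,1,0,0,0,0,0,0 for degrees 0…11.
Multiplying by (1 + q^4 + q^8 + q^12) gives running coefficients 1,1,1,1,2,2,1,1,2,2,1,1 for degrees 0…11.
Finally multiplying by (1 + q^4 + q^8), the product of all factors after the first has coefficients 1,1,1,1,3,3,2,2,5,5,3,3 for degrees 0…11.
[q^11] = 1·3 + 1·2 + 1·1 = 6.

6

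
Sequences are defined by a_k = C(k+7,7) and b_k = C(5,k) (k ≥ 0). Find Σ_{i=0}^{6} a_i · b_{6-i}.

The convolution is the x^6 coefficient of A(x)B(x).
Σ = 1·0 + 8·1 + 36·5 + 120·10 + 330·10 + 792·5 + 1716·1 = 10364.

10364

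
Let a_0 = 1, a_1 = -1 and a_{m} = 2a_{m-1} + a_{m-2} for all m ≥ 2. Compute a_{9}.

The ordinary generating function has denominator 1 - 2q - q^2.
Iterating the recurrence: a_0,…,a_{9} = 1, -1, -1, -3, -7, -17, -41, -99, -239, -577.

-577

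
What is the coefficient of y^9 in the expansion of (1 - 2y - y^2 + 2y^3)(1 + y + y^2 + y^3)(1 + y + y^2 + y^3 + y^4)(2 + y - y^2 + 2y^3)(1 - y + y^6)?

(1 - 2y - y^2 + 2y^3) has coefficients 1,-2,-1,2 for degrees 0…3.
(1 + y + y^2 + y^3) has coefficients 1,1,1,1,0,0,0,0,0,0 for degrees 0…9.
Multiplying by (1 + y + y^2 + y^3 + y^4) gives running coefficients 1,2,3,4,4,3,2,1,0,0 for degrees 0…9.
Multiplying by (2 + y - y^2 + 2y^3) gives running coefficients 2,5,7,11,13,12,11,9,5,3 for degrees 0…9.
Finally multiplying by (1 - y + y^6), the product of all factors after the first has coefficients 2,3,2,4,2,-1,1,3,3,9 for degrees 0…9.
[y^9] = 1·9 − 2·3 − 1·3 + 2·1 = 2.

2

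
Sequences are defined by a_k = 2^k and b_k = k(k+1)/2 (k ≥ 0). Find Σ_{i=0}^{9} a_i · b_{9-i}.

The convolution is the t^9 coefficient of A(t)B(t).
Σ = 1·45 + 2·36 + 4·28 + 8·21 + 16·15 + 32·10 + 64·6 + 128·3 + 256·1 + 512·0 = 1981.

1981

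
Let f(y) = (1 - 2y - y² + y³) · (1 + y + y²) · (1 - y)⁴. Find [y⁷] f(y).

4

(1 - 2y - y² + y³) has coefficients 1,-2,-1,1 for degrees 0…3.
(1 + y + y²) has coefficients 1,1,1,0,0,0,0,0 for degrees 0…7.
Finally multiplying by (1 - y)⁴, the product of all factors after the first has coefficients 1,-3,3,-2,3,-3,1,0 for degrees 0…7.
[y⁷] = 1·0 − 2·1 − 1·(-3) + 1·3 = 4.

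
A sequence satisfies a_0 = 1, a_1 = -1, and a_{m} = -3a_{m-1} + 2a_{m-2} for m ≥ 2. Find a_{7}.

The ordinary generating function has denominator 1 + 3z - 2z^2.
Iterating the recurrence: a_0,…,a_{7} = 1, -1, 5, -17, 61, -217, 773, -2753.

-2753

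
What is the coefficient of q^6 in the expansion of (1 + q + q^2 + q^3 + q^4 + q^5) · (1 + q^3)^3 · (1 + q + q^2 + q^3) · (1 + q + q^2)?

(1 + q + q^2 + q^3 + q^4 + q^5) has coefficients 1,1,1,1,1,1 for degrees 0…5.
(1 + q^3)^3 has coefficients 1,0,0,3,0,0,3 for degrees 0…6.
Multiplying by (1 + q + q^2 + q^3) gives running coefficients 1,1,1,4,3,3,6 for degrees 0…6.
Finally multiplying by (1 + q + q^2), the product of all factors after the first has coefficients 1,2,3,6,8,10,12 for degrees 0…6.
[q^6] = 1·12 + 1·10 + 1·8 + 1·6 + 1·3 + 1·2 = 41.

41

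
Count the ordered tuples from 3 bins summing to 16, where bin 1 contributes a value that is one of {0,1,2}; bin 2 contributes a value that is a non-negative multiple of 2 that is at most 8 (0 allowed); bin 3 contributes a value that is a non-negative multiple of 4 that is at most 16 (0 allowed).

The generating function for the choices is (1 + y + y^2)·(1 + y^2 + y^4 + y^6 + y^8)·(1 + y^4 + y^8 + y^12 + y^16); the count is [y^16].
(1 + y + y^2) has coefficients 1,1,1 for degrees 0…2.
(1 + y^2 + y^4 + y^6 + y^8) has coefficients 1,0,1,0,1,0,1,0,1,0,0,0,0,0,0,0,0 for degrees 0…16.
Finally multiplying by (1 + y^4 + y^8 + y^12 + y^16), the product of all factors after the first has coefficients 1,0,1,0,2,0,2,0,3,0,2,0,3,0,2,0,3 for degrees 0…16.
[y^16] = 1·3 + 1·0 + 1·2 = 5.

5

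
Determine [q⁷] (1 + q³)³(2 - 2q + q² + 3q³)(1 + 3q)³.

48

(1 + q³)³ has coefficients 1,0,0,3,0,0,3,0 for degrees 0…7.
(2 - 2q + q² + 3q³) has coefficients 2,-2,1,3,0,0,0,0 for degrees 0…7.
Finally multiplying by (1 + 3q)³, the product of all factors after the first has coefficients 2,16,37,12,0,108,81,0 for degrees 0…7.
[q⁷] = 1·0 + 3·0 + 3·16 = 48.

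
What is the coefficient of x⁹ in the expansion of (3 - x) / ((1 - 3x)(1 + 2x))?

30776

Partial fractions give a closed form: a_n = (8/5)·3^n + (7/5)·(-2)^n.
At n = 9: a_9 = 30776.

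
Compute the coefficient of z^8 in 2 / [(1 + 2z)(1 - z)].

342

Partial fractions give a closed form: a_n = (4/3)·(-2)^n + (2/3)·1^n.
At n = 8: a_8 = 342.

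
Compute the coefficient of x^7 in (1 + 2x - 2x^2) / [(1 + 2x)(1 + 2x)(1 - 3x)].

The denominator gives the recurrence a_n = −a_(n−1) + 8a_(n−2) + 12a_(n−3) for n ≥ 3; the numerator fixes a_0 = 1, a_1 = 1, a_2 = 5.
Iterating: 1, 1, 5, 15, 37, 143, 333, 1255, so a_7 = 1255.

1255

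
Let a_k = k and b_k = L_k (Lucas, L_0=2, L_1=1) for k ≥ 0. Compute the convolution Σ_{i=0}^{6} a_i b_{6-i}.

The convolution is the t^6 coefficient of A(t)B(t).
Σ = 0·18 + 1·11 + 2·7 + 3·4 + 4·3 + 5·1 + 6·2 = 66.

66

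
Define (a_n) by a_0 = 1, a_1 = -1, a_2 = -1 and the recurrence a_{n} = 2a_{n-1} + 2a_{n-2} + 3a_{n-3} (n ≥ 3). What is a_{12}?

-40879

The ordinary generating function has denominator 1 - 2y - 2y^2 - 3y^3.
Iterating the recurrence: a_0,…,a_{12} = 1, -1, -1, -1, -7, -19, -55, -169, -505, -1513, -4543, -13627, -40879.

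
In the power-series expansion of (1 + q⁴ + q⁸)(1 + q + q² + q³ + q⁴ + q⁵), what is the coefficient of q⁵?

2

(1 + q⁴ + q⁸) has coefficients 1,0,0,0,1,0 for degrees 0…5.
(1 + q + q² + q³ + q⁴ + q⁵) has coefficients 1,1,1,1,1,1 for degrees 0…5.
[q⁵] = 1·1 + 1·1 = 2.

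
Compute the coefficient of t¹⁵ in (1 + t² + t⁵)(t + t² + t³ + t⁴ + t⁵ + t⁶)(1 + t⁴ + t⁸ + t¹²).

(1 + t² + t⁵) has coefficients 1,0,1,0,0,1 for degrees 0…5.
(t + t² + t³ + t⁴ + t⁵ + t⁶) has coefficients 0,1,1,1,1,1,1,0,0,0,0,0,0,0,0,0 for degrees 0…15.
Finally multiplying by (1 + t⁴ + t⁸ + t¹²), the product of all factors after the first has coefficients 0,1,1,1,1,2,2,1,1,2,2,1,1,2,2,1 for degrees 0…15.
[t¹⁵] = 1·1 + 1·2 + 1·2 = 5.

5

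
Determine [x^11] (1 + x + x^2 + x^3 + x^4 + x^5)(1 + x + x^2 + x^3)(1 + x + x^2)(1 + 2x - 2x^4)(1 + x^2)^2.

-21

(1 + x + x^2 + x^3 + x^4 + x^5) has coefficients 1,1,1,1,1,1 for degrees 0…5.
(1 + x + x^2 + x^3) has coefficients 1,1,1,1,0,0,0,0,0,0,0,0 for degrees 0…11.
Multiplying by (1 + x + x^2) gives running coefficients 1,2,3,3,2,1,0,0,0,0,0,0 for degrees 0…11.
Multiplying by (1 + 2x - 2x^4) gives running coefficients 1,4,7,9,6,1,-4,-6,-4,-2,0,0 for degrees 0…11.
Finally multiplying by (1 + x^2)^2, the product of all factors after the first has coefficients 1,4,9,17,21,23,15,5,-6,-13,-12,-10 for degrees 0…11.
[x^11] = 1·(-10) + 1·(-12) + 1·(-13) + 1·(-6) + 1·5 + 1·15 = -21.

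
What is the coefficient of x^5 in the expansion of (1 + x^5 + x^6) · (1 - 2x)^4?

(1 + x^5 + x^6) has coefficients 1,0,0,0,0,1 for degrees 0…5.
(1 - 2x)^4 has coefficients 1,-8,24,-32,16,0 for degrees 0…5.
[x^5] = 1·0 + 1·1 = 1.

1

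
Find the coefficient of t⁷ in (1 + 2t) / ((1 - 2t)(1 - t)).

Partial fractions give a closed form: a_n = (4)·2^n + (-3)·1^n.
At n = 7: a_7 = 509.

509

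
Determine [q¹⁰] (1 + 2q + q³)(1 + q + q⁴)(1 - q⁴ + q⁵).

2

(1 + 2q + q³) has coefficients 1,2,0,1 for degrees 0…3.
(1 + q + q⁴) has coefficients 1,1,0,0,1,0,0,0,0,0,0 for degrees 0…10.
Finally multiplying by (1 - q⁴ + q⁵), the product of all factors after the first has coefficients 1,1,0,0,0,0,1,0,-1,1,0 for degrees 0…10.
[q¹⁰] = 1·0 + 2·1 + 1·0 = 2.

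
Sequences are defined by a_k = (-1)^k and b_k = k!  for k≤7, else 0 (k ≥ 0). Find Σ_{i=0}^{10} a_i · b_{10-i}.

Write out a_i and b_{10-i} for i = 0,…,10 and sum the products.
Σ = 1·0 − 1·0 + 1·0 − 1·5040 + 1·720 − 1·120 + 1·24 − 1·6 + 1·2 − 1·1 + 1·1 = -4420.

-4420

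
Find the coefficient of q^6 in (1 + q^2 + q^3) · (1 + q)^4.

(1 + q^2 + q^3) has coefficients 1,0,1,1 for degrees 0…3.
(1 + q)^4 has coefficients 1,4,6,4,1,0,0 for degrees 0…6.
[q^6] = 1·0 + 1·1 + 1·4 = 5.

5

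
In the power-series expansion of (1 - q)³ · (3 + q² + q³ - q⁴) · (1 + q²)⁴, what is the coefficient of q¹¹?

(1 - q)³ has coefficients 1,-3,3,-1 for degrees 0…3.
(3 + q² + q³ - q⁴) has coefficients 3,0,1,1,-1,0,0,0,0,0,0,0 for degrees 0…11.
Finally multiplying by (1 + q²)⁴, the product of all factors after the first has coefficients 3,0,13,1,21,4,14,6,1,4,-3,1 for degrees 0…11.
[q¹¹] = 1·1 − 3·(-3) + 3·4 − 1·1 = 21.

21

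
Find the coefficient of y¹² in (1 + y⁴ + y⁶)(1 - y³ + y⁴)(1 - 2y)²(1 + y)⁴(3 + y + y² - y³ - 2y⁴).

-5

(1 + y⁴ + y⁶) has coefficients 1,0,0,0,1,0,1 for degrees 0…6.
(1 - y³ + y⁴) has coefficients 1,0,0,-1,1,0,0,0,0,0,0,0,0 for degrees 0…12.
Multiplying by (1 - 2y)² gives running coefficients 1,-4,4,-1,5,-8,4,0,0,0,0,0,0 for degrees 0…12.
Multiplying by (1 + y)⁴ gives running coefficients 1,0,-6,-5,10,18,2,-13,-3,8,4,0,0 for degrees 0…12.
Finally multiplying by (3 + y + y² - y³ - 2y⁴), the product of all factors after the first has coefficients 3,1,-17,-22,17,65,51,-19,-58,-30,26,41,2 for degrees 0…12.
[y¹²] = 1·2 + 1·(-58) + 1·51 = -5.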